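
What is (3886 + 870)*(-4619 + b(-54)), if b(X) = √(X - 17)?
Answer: -21967964 + 4756*I*√71 ≈ -2.1968e+7 + 40075.0*I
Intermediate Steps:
b(X) = √(-17 + X)
(3886 + 870)*(-4619 + b(-54)) = (3886 + 870)*(-4619 + √(-17 - 54)) = 4756*(-4619 + √(-71)) = 4756*(-4619 + I*√71) = -21967964 + 4756*I*√71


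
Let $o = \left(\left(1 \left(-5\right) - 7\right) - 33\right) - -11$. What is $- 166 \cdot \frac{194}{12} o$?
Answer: $\frac{273734}{3} \approx 91245.0$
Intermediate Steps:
$o = -34$ ($o = \left(\left(-5 - 7\right) - 33\right) + 11 = \left(-12 - 33\right) + 11 = -45 + 11 = -34$)
$- 166 \cdot \frac{194}{12} o = - 166 \cdot \frac{194}{12} \left(-34\right) = - 166 \cdot 194 \cdot \frac{1}{12} \left(-34\right) = \left(-166\right) \frac{97}{6} \left(-34\right) = \left(- \frac{8051}{3}\right) \left(-34\right) = \frac{273734}{3}$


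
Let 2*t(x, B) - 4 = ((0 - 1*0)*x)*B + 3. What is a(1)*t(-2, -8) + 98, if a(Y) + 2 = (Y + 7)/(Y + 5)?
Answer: 287/3 ≈ 95.667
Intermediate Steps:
t(x, B) = 7/2 (t(x, B) = 2 + (((0 - 1*0)*x)*B + 3)/2 = 2 + (((0 + 0)*x)*B + 3)/2 = 2 + ((0*x)*B + 3)/2 = 2 + (0*B + 3)/2 = 2 + (0 + 3)/2 = 2 + (1/2)*3 = 2 + 3/2 = 7/2)
a(Y) = -2 + (7 + Y)/(5 + Y) (a(Y) = -2 + (Y + 7)/(Y + 5) = -2 + (7 + Y)/(5 + Y))
a(1)*t(-2, -8) + 98 = ((-3 - 1*1)/(5 + 1))*(7/2) + 98 = ((-3 - 1)/6)*(7/2) + 98 = ((1/6)*(-4))*(7/2) + 98 = -2/3*7/2 + 98 = -7/3 + 98 = 287/3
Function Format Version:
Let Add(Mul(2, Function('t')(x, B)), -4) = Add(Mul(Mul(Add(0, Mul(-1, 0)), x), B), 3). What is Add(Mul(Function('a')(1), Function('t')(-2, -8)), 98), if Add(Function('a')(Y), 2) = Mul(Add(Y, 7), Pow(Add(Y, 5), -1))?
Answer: Rational(287, 3) ≈ 95.667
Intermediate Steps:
Function('t')(x, B) = Rational(7, 2) (Function('t')(x, B) = Add(2, Mul(Rational(1, 2), Add(Mul(Mul(Add(0, Mul(-1, 0)), x), B), 3))) = Add(2, Mul(Rational(1, 2), Add(Mul(Mul(Add(0, 0), x), B), 3))) = Add(2, Mul(Rational(1, 2), Add(Mul(Mul(0, x), B), 3))) = Add(2, Mul(Rational(1, 2), Add(Mul(0, B), 3))) = Add(2, Mul(Rational(1, 2), Add(0, 3))) = Add(2, Mul(Rational(1, 2), 3)) = Add(2, Rational(3, 2)) = Rational(7, 2))
Function('a')(Y) = Add(-2, Mul(Pow(Add(5, Y), -1), Add(7, Y))) (Function('a')(Y) = Add(-2, Mul(Add(Y, 7), Pow(Add(Y, 5), -1))) = Add(-2, Mul(Add(7, Y), Pow(Add(5, Y), -1))) = Add(-2, Mul(Pow(Add(5, Y), -1), Add(7, Y))))
Add(Mul(Function('a')(1), Function('t')(-2, -8)), 98) = Add(Mul(Mul(Pow(Add(5, 1), -1), Add(-3, Mul(-1, 1))), Rational(7, 2)), 98) = Add(Mul(Mul(Pow(6, -1), Add(-3, -1)), Rational(7, 2)), 98) = Add(Mul(Mul(Rational(1, 6), -4), Rational(7, 2)), 98) = Add(Mul(Rational(-2, 3), Rational(7, 2)), 98) = Add(Rational(-7, 3), 98) = Rational(287, 3)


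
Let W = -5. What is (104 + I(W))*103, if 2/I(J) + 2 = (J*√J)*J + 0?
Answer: 33517436/3129 - 5150*I*√5/3129 ≈ 10712.0 - 3.6803*I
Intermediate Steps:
I(J) = 2/(-2 + J^(5/2)) (I(J) = 2/(-2 + ((J*√J)*J + 0)) = 2/(-2 + (J^(3/2)*J + 0)) = 2/(-2 + (J^(5/2) + 0)) = 2/(-2 + J^(5/2)))
(104 + I(W))*103 = (104 + 2/(-2 + (-5)^(5/2)))*103 = (104 + 2/(-2 + 25*I*√5))*103 = 10712 + 206/(-2 + 25*I*√5)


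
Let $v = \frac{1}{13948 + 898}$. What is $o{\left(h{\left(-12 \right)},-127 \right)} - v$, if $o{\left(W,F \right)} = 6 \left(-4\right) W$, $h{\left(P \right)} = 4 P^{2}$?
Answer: $- \frac{205231105}{14846} \approx -13824.0$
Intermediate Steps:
$v = \frac{1}{14846} \approx 6.7358 \cdot 10^{-5}$
$o{\left(W,F \right)} = - 24 W$
$o{\left(h{\left(-12 \right)},-127 \right)} - v = - 24 \cdot 4 \left(-12\right)^{2} - \frac{1}{14846} = - 24 \cdot 4 \cdot 144 - \frac{1}{14846} = \left(-24\right) 576 - \frac{1}{14846} = -13824 - \frac{1}{14846} = - \frac{205231105}{14846}$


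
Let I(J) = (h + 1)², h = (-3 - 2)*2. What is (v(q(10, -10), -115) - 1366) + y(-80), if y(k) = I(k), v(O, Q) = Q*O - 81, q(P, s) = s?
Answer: -216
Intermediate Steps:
v(O, Q) = -81 + O*Q (v(O, Q) = O*Q - 81 = -81 + O*Q)
h = -10 (h = -5*2 = -10)
I(J) = 81 (I(J) = (-10 + 1)² = (-9)² = 81)
y(k) = 81
(v(q(10, -10), -115) - 1366) + y(-80) = ((-81 - 10*(-115)) - 1366) + 81 = ((-81 + 1150) - 1366) + 81 = (1069 - 1366) + 81 = -297 + 81 = -216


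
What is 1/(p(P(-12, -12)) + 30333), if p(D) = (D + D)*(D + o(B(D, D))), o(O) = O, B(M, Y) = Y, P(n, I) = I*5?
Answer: 1/44733 ≈ 2.2355e-5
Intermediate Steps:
P(n, I) = 5*I
p(D) = 4*D**2 (p(D) = (D + D)*(D + D) = (2*D)*(2*D) = 4*D**2)
1/(p(P(-12, -12)) + 30333) = 1/(4*(5*(-12))**2 + 30333) = 1/(4*(-60)**2 + 30333) = 1/(4*3600 + 30333) = 1/(14400 + 30333) = 1/44733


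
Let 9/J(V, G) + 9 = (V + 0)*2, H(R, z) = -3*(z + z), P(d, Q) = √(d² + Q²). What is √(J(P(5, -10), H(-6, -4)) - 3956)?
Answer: √(35613 - 39560*√5)/√(-9 + 10*√5) ≈ 62.891*I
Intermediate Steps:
P(d, Q) = √(Q² + d²)
H(R, z) = -6*z
J(V, G) = 9/(-9 + 2*V) (J(V, G) = 9/(-9 + (V + 0)*2) = 9/(-9 + V*2) = 9/(-9 + 2*V))
√(J(P(5, -10), H(-6, -4)) - 3956) = √(9/(-9 + 2*√((-10)² + 5²)) - 3956) = √(9/(-9 + 2*√(100 + 25)) - 3956) = √(9/(-9 + 2*√125) - 3956) = √(9/(-9 + 2*(5*√5)) - 3956) = √(9/(-9 + 10*√5) - 3956) = √(-3956 + 9/(-9 + 10*√5))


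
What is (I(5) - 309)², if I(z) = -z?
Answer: 98596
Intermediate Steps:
(I(5) - 309)² = (-1*5 - 309)² = (-5 - 309)² = (-314)² = 98596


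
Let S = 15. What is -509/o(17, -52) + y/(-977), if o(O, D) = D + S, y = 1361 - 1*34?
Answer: 448194/36149 ≈ 12.399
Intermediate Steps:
y = 1327 (y = 1361 - 34 = 1327)
o(O, D) = 15 + D (o(O, D) = D + 15 = 15 + D)
-509/o(17, -52) + y/(-977) = -509/(15 - 52) + 1327/(-977) = -509/(-37) + 1327*(-1/977) = -509*(-1/37) - 1327/977 = 509/37 - 1327/977 = 448194/36149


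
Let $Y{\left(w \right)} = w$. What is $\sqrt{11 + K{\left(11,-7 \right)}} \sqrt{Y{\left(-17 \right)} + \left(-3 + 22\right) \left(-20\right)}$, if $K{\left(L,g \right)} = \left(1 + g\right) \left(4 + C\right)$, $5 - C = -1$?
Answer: $- 7 \sqrt{397} \approx -139.47$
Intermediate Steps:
$C = 6$ ($C = 5 - -1 = 5 + 1 = 6$)
$K{\left(L,g \right)} = 10 + 10 g$ ($K{\left(L,g \right)} = \left(1 + g\right) \left(4 + 6\right) = \left(1 + g\right) 10 = 10 + 10 g$)
$\sqrt{11 + K{\left(11,-7 \right)}} \sqrt{Y{\left(-17 \right)} + \left(-3 + 22\right) \left(-20\right)} = \sqrt{11 + \left(10 + 10 \left(-7\right)\right)} \sqrt{-17 + \left(-3 + 22\right) \left(-20\right)} = \sqrt{11 + \left(10 - 70\right)} \sqrt{-17 + 19 \left(-20\right)} = \sqrt{11 - 60} \sqrt{-17 - 380} = \sqrt{-49} \sqrt{-397} = 7 i i \sqrt{397} = - 7 \sqrt{397}$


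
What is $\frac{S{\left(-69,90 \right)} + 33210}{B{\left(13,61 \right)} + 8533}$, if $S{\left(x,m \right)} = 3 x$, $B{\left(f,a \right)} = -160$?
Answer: $\frac{11001}{2791} \approx 3.9416$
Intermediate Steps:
$\frac{S{\left(-69,90 \right)} + 33210}{B{\left(13,61 \right)} + 8533} = \frac{3 \left(-69\right) + 33210}{-160 + 8533} = \frac{-207 + 33210}{8373} = 33003 \cdot \frac{1}{8373} = \frac{11001}{2791}$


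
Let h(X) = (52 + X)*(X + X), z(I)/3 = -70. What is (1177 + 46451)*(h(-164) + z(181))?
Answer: 1739660328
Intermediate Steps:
z(I) = -210 (z(I) = 3*(-70) = -210)
h(X) = 2*X*(52 + X) (h(X) = (52 + X)*(2*X) = 2*X*(52 + X))
(1177 + 46451)*(h(-164) + z(181)) = (1177 + 46451)*(2*(-164)*(52 - 164) - 210) = 47628*(2*(-164)*(-112) - 210) = 47628*(36736 - 210) = 47628*36526 = 1739660328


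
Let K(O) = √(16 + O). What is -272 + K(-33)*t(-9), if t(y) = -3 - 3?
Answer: -272 - 6*I*√17 ≈ -272.0 - 24.739*I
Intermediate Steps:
t(y) = -6
-272 + K(-33)*t(-9) = -272 + √(16 - 33)*(-6) = -272 + √(-17)*(-6) = -272 + (I*√17)*(-6) = -272 - 6*I*√17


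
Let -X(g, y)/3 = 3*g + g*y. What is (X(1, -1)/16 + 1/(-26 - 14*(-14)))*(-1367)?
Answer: 285703/560 ≈ 510.18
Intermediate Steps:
X(g, y) = -9*g - 3*g*y (X(g, y) = -3*(3*g + g*y) = -9*g - 3*g*y)
(X(1, -1)/16 + 1/(-26 - 14*(-14)))*(-1367) = (-3*1*(3 - 1)/16 + 1/(-26 - 14*(-14)))*(-1367) = (-3*1*2*(1/16) - 1/14/(-40))*(-1367) = (-6*1/16 - 1/40*(-1/14))*(-1367) = (-3/8 + 1/560)*(-1367) = -209/560*(-1367) = 285703/560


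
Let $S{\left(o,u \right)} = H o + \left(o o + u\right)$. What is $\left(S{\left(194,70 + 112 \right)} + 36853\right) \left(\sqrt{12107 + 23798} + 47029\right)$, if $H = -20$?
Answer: $3329229939 + 70791 \sqrt{35905} \approx 3.3426 \cdot 10^{9}$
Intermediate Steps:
$S{\left(o,u \right)} = u + o^{2} - 20 o$ ($S{\left(o,u \right)} = - 20 o + \left(o o + u\right) = - 20 o + \left(o^{2} + u\right) = - 20 o + \left(u + o^{2}\right) = u + o^{2} - 20 o$)
$\left(S{\left(194,70 + 112 \right)} + 36853\right) \left(\sqrt{12107 + 23798} + 47029\right) = \left(\left(\left(70 + 112\right) + 194^{2} - 3880\right) + 36853\right) \left(\sqrt{12107 + 23798} + 47029\right) = \left(\left(182 + 37636 - 3880\right) + 36853\right) \left(\sqrt{35905} + 47029\right) = \left(33938 + 36853\right) \left(47029 + \sqrt{35905}\right) = 70791 \left(47029 + \sqrt{35905}\right) = 3329229939 + 70791 \sqrt{35905}$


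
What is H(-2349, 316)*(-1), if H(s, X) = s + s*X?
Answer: 744633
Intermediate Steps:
H(s, X) = s + X*s
H(-2349, 316)*(-1) = -2349*(1 + 316)*(-1) = -2349*317*(-1) = -744633*(-1) = 744633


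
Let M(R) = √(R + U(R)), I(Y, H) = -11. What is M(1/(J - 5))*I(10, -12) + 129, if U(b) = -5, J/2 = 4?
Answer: 129 - 11*I*√42/3 ≈ 129.0 - 23.763*I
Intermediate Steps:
J = 8 (J = 2*4 = 8)
M(R) = √(-5 + R) (M(R) = √(R - 5) = √(-5 + R))
M(1/(J - 5))*I(10, -12) + 129 = √(-5 + 1/(8 - 5))*(-11) + 129 = √(-5 + 1/3)*(-11) + 129 = √(-5 + ⅓)*(-11) + 129 = √(-14/3)*(-11) + 129 = (I*√42/3)*(-11) + 129 = -11*I*√42/3 + 129 = 129 - 11*I*√42/3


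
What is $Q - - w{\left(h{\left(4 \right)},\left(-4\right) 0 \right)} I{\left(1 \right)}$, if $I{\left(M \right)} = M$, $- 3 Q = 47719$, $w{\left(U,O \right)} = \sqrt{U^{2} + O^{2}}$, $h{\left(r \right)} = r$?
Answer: $- \frac{47707}{3} \approx -15902.0$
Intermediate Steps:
$w{\left(U,O \right)} = \sqrt{O^{2} + U^{2}}$
$Q = - \frac{47719}{3}$ ($Q = \left(- \frac{1}{3}\right) 47719 = - \frac{47719}{3} \approx -15906.0$)
$Q - - w{\left(h{\left(4 \right)},\left(-4\right) 0 \right)} I{\left(1 \right)} = - \frac{47719}{3} - - \sqrt{\left(\left(-4\right) 0\right)^{2} + 4^{2}} \cdot 1 = - \frac{47719}{3} - - \sqrt{0^{2} + 16} \cdot 1 = - \frac{47719}{3} - - \sqrt{0 + 16} \cdot 1 = - \frac{47719}{3} - - \sqrt{16} \cdot 1 = - \frac{47719}{3} - \left(-1\right) 4 \cdot 1 = - \frac{47719}{3} - \left(-4\right) 1 = - \frac{47719}{3} - -4 = - \frac{47719}{3} + 4 = - \frac{47707}{3}$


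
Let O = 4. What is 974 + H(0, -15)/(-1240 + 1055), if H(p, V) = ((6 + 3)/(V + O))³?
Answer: 239833619/246235 ≈ 974.00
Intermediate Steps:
H(p, V) = 729/(4 + V)³ (H(p, V) = ((6 + 3)/(V + 4))³ = (9/(4 + V))³ = 729/(4 + V)³)
974 + H(0, -15)/(-1240 + 1055) = 974 + (729/(4 - 15)³)/(-1240 + 1055) = 974 + (729/(-11)³)/(-185) = 974 - 729*(-1)/(185*1331) = 974 - 1/185*(-729/1331) = 974 + 729/246235 = 239833619/246235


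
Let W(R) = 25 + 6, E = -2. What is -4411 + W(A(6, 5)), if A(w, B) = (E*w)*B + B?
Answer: -4380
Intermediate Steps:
A(w, B) = B - 2*B*w (A(w, B) = (-2*w)*B + B = -2*B*w + B = B - 2*B*w)
W(R) = 31
-4411 + W(A(6, 5)) = -4411 + 31 = -4380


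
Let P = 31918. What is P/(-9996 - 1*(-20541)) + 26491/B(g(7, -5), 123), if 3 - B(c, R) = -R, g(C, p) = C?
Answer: 94456421/442890 ≈ 213.27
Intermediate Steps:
B(c, R) = 3 + R (B(c, R) = 3 - (-1)*R = 3 + R)
P/(-9996 - 1*(-20541)) + 26491/B(g(7, -5), 123) = 31918/(-9996 - 1*(-20541)) + 26491/(3 + 123) = 31918/(-9996 + 20541) + 26491/126 = 31918/10545 + 26491*(1/126) = 31918*(1/10545) + 26491/126 = 31918/10545 + 26491/126 = 94456421/442890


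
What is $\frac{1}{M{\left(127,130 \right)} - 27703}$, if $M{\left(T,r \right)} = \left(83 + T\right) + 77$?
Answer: $- \frac{1}{27416} \approx -3.6475 \cdot 10^{-5}$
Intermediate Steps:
$M{\left(T,r \right)} = 160 + T$
$\frac{1}{M{\left(127,130 \right)} - 27703} = \frac{1}{\left(160 + 127\right) - 27703} = \frac{1}{287 - 27703} = \frac{1}{-27416} = - \frac{1}{27416}$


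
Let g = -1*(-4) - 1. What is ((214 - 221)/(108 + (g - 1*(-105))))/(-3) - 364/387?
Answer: -25907/27864 ≈ -0.92977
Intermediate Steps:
g = 3 (g = 4 - 1 = 3)
((214 - 221)/(108 + (g - 1*(-105))))/(-3) - 364/387 = ((214 - 221)/(108 + (3 - 1*(-105))))/(-3) - 364/387 = -7/(108 + (3 + 105))*(-⅓) - 364*1/387 = -7/(108 + 108)*(-⅓) - 364/387 = -7/216*(-⅓) - 364/387 = 7/648 - 364/387 = -25907/27864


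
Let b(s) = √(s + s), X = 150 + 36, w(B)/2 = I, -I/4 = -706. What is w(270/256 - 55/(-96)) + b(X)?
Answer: 5648 + 2*√93 ≈ 5667.3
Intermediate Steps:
I = 2824 (I = -4*(-706) = 2824)
w(B) = 5648 (w(B) = 2*2824 = 5648)
X = 186
b(s) = √2*√s (b(s) = √(2*s) = √2*√s)
w(270/256 - 55/(-96)) + b(X) = 5648 + √2*√186 = 5648 + 2*√93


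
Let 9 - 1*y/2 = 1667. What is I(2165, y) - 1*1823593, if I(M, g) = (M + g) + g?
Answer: -1828060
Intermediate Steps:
y = -3316 (y = 18 - 2*1667 = 18 - 3334 = -3316)
I(M, g) = M + 2*g
I(2165, y) - 1*1823593 = (2165 + 2*(-3316)) - 1*1823593 = (2165 - 6632) - 1823593 = -4467 - 1823593 = -1828060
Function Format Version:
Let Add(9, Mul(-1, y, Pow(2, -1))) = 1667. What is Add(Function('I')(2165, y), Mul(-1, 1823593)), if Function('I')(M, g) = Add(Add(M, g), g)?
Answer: -1828060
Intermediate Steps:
y = -3316 (y = Add(18, Mul(-2, 1667)) = Add(18, -3334) = -3316)
Function('I')(M, g) = Add(M, Mul(2, g))
Add(Function('I')(2165, y), Mul(-1, 1823593)) = Add(Add(2165, Mul(2, -3316)), Mul(-1, 1823593)) = Add(Add(2165, -6632), -1823593) = Add(-4467, -1823593) = -1828060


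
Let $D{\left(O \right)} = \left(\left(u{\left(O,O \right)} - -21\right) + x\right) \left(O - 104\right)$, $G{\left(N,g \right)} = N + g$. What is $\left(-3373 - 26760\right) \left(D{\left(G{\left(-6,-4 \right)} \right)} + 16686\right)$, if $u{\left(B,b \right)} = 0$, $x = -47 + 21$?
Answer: $-519975048$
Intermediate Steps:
$x = -26$
$D{\left(O \right)} = 520 - 5 O$ ($D{\left(O \right)} = \left(\left(0 - -21\right) - 26\right) \left(O - 104\right) = \left(\left(0 + 21\right) - 26\right) \left(-104 + O\right) = \left(21 - 26\right) \left(-104 + O\right) = - 5 \left(-104 + O\right) = 520 - 5 O$)
$\left(-3373 - 26760\right) \left(D{\left(G{\left(-6,-4 \right)} \right)} + 16686\right) = \left(-3373 - 26760\right) \left(\left(520 - 5 \left(-6 - 4\right)\right) + 16686\right) = - 30133 \left(\left(520 - -50\right) + 16686\right) = - 30133 \left(\left(520 + 50\right) + 16686\right) = - 30133 \left(570 + 16686\right) = \left(-30133\right) 17256 = -519975048$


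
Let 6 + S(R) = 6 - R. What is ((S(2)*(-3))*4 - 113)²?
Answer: 7921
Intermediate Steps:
S(R) = -R (S(R) = -6 + (6 - R) = -R)
((S(2)*(-3))*4 - 113)² = ((-1*2*(-3))*4 - 113)² = (-2*(-3)*4 - 113)² = (6*4 - 113)² = (24 - 113)² = (-89)² = 7921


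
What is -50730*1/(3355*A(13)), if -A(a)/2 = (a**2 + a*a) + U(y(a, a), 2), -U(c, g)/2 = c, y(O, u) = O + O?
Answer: 5073/191906 ≈ 0.026435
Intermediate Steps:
y(O, u) = 2*O
U(c, g) = -2*c
A(a) = -4*a**2 + 8*a (A(a) = -2*((a**2 + a*a) - 4*a) = -2*((a**2 + a**2) - 4*a) = -2*(2*a**2 - 4*a) = -2*(-4*a + 2*a**2) = -4*a**2 + 8*a)
-50730*1/(3355*A(13)) = -50730*1/(174460*(2 - 1*13)) = -50730*1/(174460*(2 - 13)) = -50730/(3355*(4*13*(-11))) = -50730/(3355*(-572)) = -50730/(-1919060) = -50730*(-1/1919060) = 5073/191906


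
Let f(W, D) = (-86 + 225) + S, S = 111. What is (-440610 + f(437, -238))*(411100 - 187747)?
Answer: -98355727080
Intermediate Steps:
f(W, D) = 250 (f(W, D) = (-86 + 225) + 111 = 139 + 111 = 250)
(-440610 + f(437, -238))*(411100 - 187747) = (-440610 + 250)*(411100 - 187747) = -440360*223353 = -98355727080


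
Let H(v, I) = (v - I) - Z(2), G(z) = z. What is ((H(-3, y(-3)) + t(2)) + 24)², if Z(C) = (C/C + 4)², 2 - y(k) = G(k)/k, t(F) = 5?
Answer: 0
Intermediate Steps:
y(k) = 1 (y(k) = 2 - k/k = 2 - 1*1 = 2 - 1 = 1)
Z(C) = 25 (Z(C) = (1 + 4)² = 5² = 25)
H(v, I) = -25 + v - I (H(v, I) = (v - I) - 1*25 = (v - I) - 25 = -25 + v - I)
((H(-3, y(-3)) + t(2)) + 24)² = (((-25 - 3 - 1*1) + 5) + 24)² = (((-25 - 3 - 1) + 5) + 24)² = ((-29 + 5) + 24)² = (-24 + 24)² = 0² = 0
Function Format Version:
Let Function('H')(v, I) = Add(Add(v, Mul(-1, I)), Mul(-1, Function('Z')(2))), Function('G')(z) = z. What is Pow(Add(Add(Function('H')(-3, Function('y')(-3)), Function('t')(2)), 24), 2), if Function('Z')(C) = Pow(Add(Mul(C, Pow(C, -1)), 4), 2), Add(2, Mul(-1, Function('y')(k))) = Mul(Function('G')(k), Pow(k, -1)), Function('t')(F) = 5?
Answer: 0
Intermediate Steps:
Function('y')(k) = 1 (Function('y')(k) = Add(2, Mul(-1, Mul(k, Pow(k, -1)))) = Add(2, Mul(-1, 1)) = Add(2, -1) = 1)
Function('Z')(C) = 25 (Function('Z')(C) = Pow(Add(1, 4), 2) = Pow(5, 2) = 25)
Function('H')(v, I) = Add(-25, v, Mul(-1, I)) (Function('H')(v, I) = Add(Add(v, Mul(-1, I)), Mul(-1, 25)) = Add(Add(v, Mul(-1, I)), -25) = Add(-25, v, Mul(-1, I)))
Pow(Add(Add(Function('H')(-3, Function('y')(-3)), Function('t')(2)), 24), 2) = Pow(Add(Add(Add(-25, -3, Mul(-1, 1)), 5), 24), 2) = Pow(Add(Add(Add(-25, -3, -1), 5), 24), 2) = Pow(Add(Add(-29, 5), 24), 2) = Pow(Add(-24, 24), 2) = Pow(0, 2) = 0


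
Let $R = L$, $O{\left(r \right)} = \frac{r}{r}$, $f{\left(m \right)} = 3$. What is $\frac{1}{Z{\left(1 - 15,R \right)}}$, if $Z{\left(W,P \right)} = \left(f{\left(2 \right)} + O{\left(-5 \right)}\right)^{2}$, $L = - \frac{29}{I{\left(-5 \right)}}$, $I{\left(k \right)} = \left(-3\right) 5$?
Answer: $\frac{1}{16} \approx 0.0625$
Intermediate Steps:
$I{\left(k \right)} = -15$
$O{\left(r \right)} = 1$
$L = \frac{29}{15}$ ($L = - \frac{29}{-15} = \left(-29\right) \left(- \frac{1}{15}\right) = \frac{29}{15} \approx 1.9333$)
$R = \frac{29}{15} \approx 1.9333$
$Z{\left(W,P \right)} = 16$ ($Z{\left(W,P \right)} = \left(3 + 1\right)^{2} = 4^{2} = 16$)
$\frac{1}{Z{\left(1 - 15,R \right)}} = \frac{1}{16}$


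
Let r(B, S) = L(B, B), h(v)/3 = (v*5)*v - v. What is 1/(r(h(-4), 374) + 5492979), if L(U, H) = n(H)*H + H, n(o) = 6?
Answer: 1/5494743 ≈ 1.8199e-7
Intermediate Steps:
L(U, H) = 7*H (L(U, H) = 6*H + H = 7*H)
h(v) = -3*v + 15*v² (h(v) = 3*((v*5)*v - v) = 3*((5*v)*v - v) = 3*(5*v² - v) = 3*(-v + 5*v²) = -3*v + 15*v²)
r(B, S) = 7*B
1/(r(h(-4), 374) + 5492979) = 1/(7*(3*(-4)*(-1 + 5*(-4))) + 5492979) = 1/(7*(3*(-4)*(-1 - 20)) + 5492979) = 1/(7*(3*(-4)*(-21)) + 5492979) = 1/(7*252 + 5492979) = 1/(1764 + 5492979) = 1/5494743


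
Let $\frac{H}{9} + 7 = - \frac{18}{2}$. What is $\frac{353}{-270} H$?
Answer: $\frac{2824}{15} \approx 188.27$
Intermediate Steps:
$H = -144$ ($H = -63 + 9 \left(- \frac{18}{2}\right) = -63 + 9 \left(\left(-18\right) \frac{1}{2}\right) = -63 + 9 \left(-9\right) = -63 - 81 = -144$)
$\frac{353}{-270} H = \frac{353}{-270} \left(-144\right) = 353 \left(- \frac{1}{270}\right) \left(-144\right) = \left(- \frac{353}{270}\right) \left(-144\right) = \frac{2824}{15}$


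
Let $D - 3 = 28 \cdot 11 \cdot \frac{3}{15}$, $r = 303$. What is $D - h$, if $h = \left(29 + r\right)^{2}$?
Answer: $- \frac{550797}{5} \approx -1.1016 \cdot 10^{5}$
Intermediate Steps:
$h = 110224$ ($h = \left(29 + 303\right)^{2} = 332^{2} = 110224$)
$D = \frac{323}{5}$ ($D = 3 + 28 \cdot 11 \cdot \frac{3}{15} = 3 + 308 \cdot 3 \cdot \frac{1}{15} = 3 + 308 \cdot \frac{1}{5} = 3 + \frac{308}{5} = \frac{323}{5} \approx 64.6$)
$D - h = \frac{323}{5} - 110224 = - \frac{550797}{5}$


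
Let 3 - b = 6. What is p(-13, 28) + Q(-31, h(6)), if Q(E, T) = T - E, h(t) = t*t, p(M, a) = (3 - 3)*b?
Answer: 67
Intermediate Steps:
b = -3 (b = 3 - 1*6 = 3 - 6 = -3)
p(M, a) = 0 (p(M, a) = (3 - 3)*(-3) = 0*(-3) = 0)
h(t) = t²
p(-13, 28) + Q(-31, h(6)) = 0 + (6² - 1*(-31)) = 0 + (36 + 31) = 0 + 67 = 67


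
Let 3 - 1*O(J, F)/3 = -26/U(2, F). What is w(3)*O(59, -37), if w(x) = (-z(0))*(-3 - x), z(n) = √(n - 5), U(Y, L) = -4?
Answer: -63*I*√5 ≈ -140.87*I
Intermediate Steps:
O(J, F) = -21/2 (O(J, F) = 9 - (-78)/(-4) = 9 - (-78)*(-1)/4 = 9 - 3*13/2 = 9 - 39/2 = -21/2)
z(n) = √(-5 + n)
w(x) = -I*√5*(-3 - x) (w(x) = (-√(-5 + 0))*(-3 - x) = (-√(-5))*(-3 - x) = (-I*√5)*(-3 - x) = -I*√5*(-3 - x))
w(3)*O(59, -37) = (I*√5*(3 + 3))*(-21/2) = (I*√5*6)*(-21/2) = (6*I*√5)*(-21/2) = -63*I*√5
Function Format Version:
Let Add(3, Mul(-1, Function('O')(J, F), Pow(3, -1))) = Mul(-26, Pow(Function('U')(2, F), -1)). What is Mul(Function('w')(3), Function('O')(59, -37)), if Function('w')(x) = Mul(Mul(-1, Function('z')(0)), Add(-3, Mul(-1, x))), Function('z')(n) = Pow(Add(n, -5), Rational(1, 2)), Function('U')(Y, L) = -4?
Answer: Mul(-63, I, Pow(5, Rational(1, 2))) ≈ Mul(-140.87, I)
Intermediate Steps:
Function('O')(J, F) = Rational(-21, 2) (Function('O')(J, F) = Add(9, Mul(-3, Mul(-26, Pow(-4, -1)))) = Add(9, Mul(-3, Mul(-26, Rational(-1, 4)))) = Add(9, Mul(-3, Rational(13, 2))) = Add(9, Rational(-39, 2)) = Rational(-21, 2))
Function('z')(n) = Pow(Add(-5, n), Rational(1, 2))
Function('w')(x) = Mul(-1, I, Pow(5, Rational(1, 2)), Add(-3, Mul(-1, x))) (Function('w')(x) = Mul(Mul(-1, Pow(Add(-5, 0), Rational(1, 2))), Add(-3, Mul(-1, x))) = Mul(Mul(-1, Pow(-5, Rational(1, 2))), Add(-3, Mul(-1, x))) = Mul(Mul(-1, Mul(I, Pow(5, Rational(1, 2)))), Add(-3, Mul(-1, x))) = Mul(Mul(-1, I, Pow(5, Rational(1, 2))), Add(-3, Mul(-1, x))) = Mul(-1, I, Pow(5, Rational(1, 2)), Add(-3, Mul(-1, x))))
Mul(Function('w')(3), Function('O')(59, -37)) = Mul(Mul(I, Pow(5, Rational(1, 2)), Add(3, 3)), Rational(-21, 2)) = Mul(Mul(I, Pow(5, Rational(1, 2)), 6), Rational(-21, 2)) = Mul(Mul(6, I, Pow(5, Rational(1, 2))), Rational(-21, 2)) = Mul(-63, I, Pow(5, Rational(1, 2)))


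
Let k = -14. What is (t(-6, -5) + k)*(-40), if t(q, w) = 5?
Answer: 360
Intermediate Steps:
(t(-6, -5) + k)*(-40) = (5 - 14)*(-40) = -9*(-40) = 360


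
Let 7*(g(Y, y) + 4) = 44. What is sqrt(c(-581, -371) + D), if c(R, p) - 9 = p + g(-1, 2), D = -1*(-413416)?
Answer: 3*sqrt(2248862)/7 ≈ 642.69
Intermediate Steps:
g(Y, y) = 16/7 (g(Y, y) = -4 + (1/7)*44 = -4 + 44/7 = 16/7)
D = 413416
c(R, p) = 79/7 + p (c(R, p) = 9 + (p + 16/7) = 9 + (16/7 + p) = 79/7 + p)
sqrt(c(-581, -371) + D) = sqrt((79/7 - 371) + 413416) = sqrt(-2518/7 + 413416) = sqrt(2891394/7) = 3*sqrt(2248862)/7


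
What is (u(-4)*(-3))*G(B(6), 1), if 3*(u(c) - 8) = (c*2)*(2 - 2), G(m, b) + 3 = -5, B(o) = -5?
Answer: 192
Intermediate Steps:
G(m, b) = -8 (G(m, b) = -3 - 5 = -8)
u(c) = 8 (u(c) = 8 + ((c*2)*(2 - 2))/3 = 8 + ((2*c)*0)/3 = 8 + (1/3)*0 = 8 + 0 = 8)
(u(-4)*(-3))*G(B(6), 1) = (8*(-3))*(-8) = -24*(-8) = 192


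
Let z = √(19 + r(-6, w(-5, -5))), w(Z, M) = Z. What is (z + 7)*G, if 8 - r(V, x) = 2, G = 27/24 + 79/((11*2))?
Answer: 1245/22 ≈ 56.591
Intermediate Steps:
G = 415/88 (G = 27*(1/24) + 79/22 = 9/8 + 79*(1/22) = 9/8 + 79/22 = 415/88 ≈ 4.7159)
r(V, x) = 6 (r(V, x) = 8 - 1*2 = 8 - 2 = 6)
z = 5 (z = √(19 + 6) = √25 = 5)
(z + 7)*G = (5 + 7)*(415/88) = 12*(415/88) = 1245/22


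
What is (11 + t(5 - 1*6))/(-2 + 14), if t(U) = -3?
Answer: ⅔ ≈ 0.66667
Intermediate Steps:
(11 + t(5 - 1*6))/(-2 + 14) = (11 - 3)/(-2 + 14) = 8/12 = (1/12)*8 = ⅔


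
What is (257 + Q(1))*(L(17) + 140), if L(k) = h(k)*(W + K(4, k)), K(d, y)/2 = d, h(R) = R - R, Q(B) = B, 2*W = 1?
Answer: 36120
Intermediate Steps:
W = ½ (W = (½)*1 = ½ ≈ 0.50000)
h(R) = 0
K(d, y) = 2*d
L(k) = 0 (L(k) = 0*(½ + 2*4) = 0*(½ + 8) = 0*(17/2) = 0)
(257 + Q(1))*(L(17) + 140) = (257 + 1)*(0 + 140) = 258*140 = 36120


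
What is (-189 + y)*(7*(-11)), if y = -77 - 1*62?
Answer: 25256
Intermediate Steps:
y = -139 (y = -77 - 62 = -139)
(-189 + y)*(7*(-11)) = (-189 - 139)*(7*(-11)) = -328*(-77) = 25256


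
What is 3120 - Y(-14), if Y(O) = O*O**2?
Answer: 5864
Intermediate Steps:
Y(O) = O**3
3120 - Y(-14) = 3120 - 1*(-14)**3 = 3120 - 1*(-2744) = 3120 + 2744 = 5864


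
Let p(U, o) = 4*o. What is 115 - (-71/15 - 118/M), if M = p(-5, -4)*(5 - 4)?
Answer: 13483/120 ≈ 112.36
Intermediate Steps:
M = -16 (M = (4*(-4))*(5 - 4) = -16*1 = -16)
115 - (-71/15 - 118/M) = 115 - (-71/15 - 118/(-16)) = 115 - (-71*1/15 - 118*(-1/16)) = 115 - (-71/15 + 59/8) = 115 - 1*317/120 = 115 - 317/120 = 13483/120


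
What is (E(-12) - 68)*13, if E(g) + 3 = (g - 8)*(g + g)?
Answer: 5317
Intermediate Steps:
E(g) = -3 + 2*g*(-8 + g) (E(g) = -3 + (g - 8)*(g + g) = -3 + (-8 + g)*(2*g) = -3 + 2*g*(-8 + g))
(E(-12) - 68)*13 = ((-3 - 16*(-12) + 2*(-12)**2) - 68)*13 = ((-3 + 192 + 2*144) - 68)*13 = ((-3 + 192 + 288) - 68)*13 = (477 - 68)*13 = 409*13 = 5317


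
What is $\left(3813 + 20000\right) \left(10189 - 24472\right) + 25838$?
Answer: $-340095241$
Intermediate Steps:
$\left(3813 + 20000\right) \left(10189 - 24472\right) + 25838 = 23813 \left(-14283\right) + 25838 = -340121079 + 25838 = -340095241$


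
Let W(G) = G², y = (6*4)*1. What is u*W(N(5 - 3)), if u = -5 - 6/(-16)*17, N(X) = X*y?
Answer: 3168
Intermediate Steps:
y = 24 (y = 24*1 = 24)
N(X) = 24*X (N(X) = X*24 = 24*X)
u = 11/8 (u = -5 - 6*(-1/16)*17 = -5 + (3/8)*17 = -5 + 51/8 = 11/8 ≈ 1.3750)
u*W(N(5 - 3)) = 11*(24*(5 - 3))²/8 = 11*(24*2)²/8 = (11/8)*48² = (11/8)*2304 = 3168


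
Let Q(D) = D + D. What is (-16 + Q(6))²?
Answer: 16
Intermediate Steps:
Q(D) = 2*D
(-16 + Q(6))² = (-16 + 2*6)² = (-16 + 12)² = (-4)² = 16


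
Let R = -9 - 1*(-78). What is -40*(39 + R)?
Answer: -4320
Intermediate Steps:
R = 69 (R = -9 + 78 = 69)
-40*(39 + R) = -40*(39 + 69) = -40*108 = -4320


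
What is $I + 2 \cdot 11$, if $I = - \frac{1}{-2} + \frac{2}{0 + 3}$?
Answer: $\frac{139}{6} \approx 23.167$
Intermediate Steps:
$I = \frac{7}{6}$ ($I = \left(-1\right) \left(- \frac{1}{2}\right) + \frac{2}{3} = \frac{1}{2} + 2 \cdot \frac{1}{3} = \frac{1}{2} + \frac{2}{3} = \frac{7}{6} \approx 1.1667$)
$I + 2 \cdot 11 = \frac{7}{6} + 2 \cdot 11 = \frac{7}{6} + 22 = \frac{139}{6}$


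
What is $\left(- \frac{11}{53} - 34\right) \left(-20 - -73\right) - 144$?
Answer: $-1957$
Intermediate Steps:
$\left(- \frac{11}{53} - 34\right) \left(-20 - -73\right) - 144 = \left(\left(-11\right) \frac{1}{53} - 34\right) \left(-20 + 73\right) - 144 = \left(- \frac{11}{53} - 34\right) 53 - 144 = \left(- \frac{1813}{53}\right) 53 - 144 = -1813 - 144 = -1957$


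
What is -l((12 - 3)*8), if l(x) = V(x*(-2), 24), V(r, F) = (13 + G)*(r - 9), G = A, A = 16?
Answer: 4437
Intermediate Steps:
G = 16
V(r, F) = -261 + 29*r (V(r, F) = (13 + 16)*(r - 9) = 29*(-9 + r) = -261 + 29*r)
l(x) = -261 - 58*x (l(x) = -261 + 29*(x*(-2)) = -261 + 29*(-2*x) = -261 - 58*x)
-l((12 - 3)*8) = -(-261 - 58*(12 - 3)*8) = -(-261 - 522*8) = -(-261 - 58*72) = -(-261 - 4176) = -1*(-4437) = 4437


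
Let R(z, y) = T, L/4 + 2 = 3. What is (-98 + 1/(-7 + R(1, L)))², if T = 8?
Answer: 9409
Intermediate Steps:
L = 4 (L = -8 + 4*3 = -8 + 12 = 4)
R(z, y) = 8
(-98 + 1/(-7 + R(1, L)))² = (-98 + 1/(-7 + 8))² = (-98 + 1/1)² = (-98 + 1)² = (-97)² = 9409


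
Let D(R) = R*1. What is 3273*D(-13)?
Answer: -42549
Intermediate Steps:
D(R) = R
3273*D(-13) = 3273*(-13) = -42549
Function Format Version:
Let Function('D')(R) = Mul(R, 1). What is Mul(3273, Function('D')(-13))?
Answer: -42549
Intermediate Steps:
Function('D')(R) = R
Mul(3273, Function('D')(-13)) = Mul(3273, -13) = -42549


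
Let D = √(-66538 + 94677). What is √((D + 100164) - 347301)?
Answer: √(-247137 + √28139) ≈ 496.96*I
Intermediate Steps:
D = √28139 ≈ 167.75
√((D + 100164) - 347301) = √((√28139 + 100164) - 347301) = √((100164 + √28139) - 347301) = √(-247137 + √28139)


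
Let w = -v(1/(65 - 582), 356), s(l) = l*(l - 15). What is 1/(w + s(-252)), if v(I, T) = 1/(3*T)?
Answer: 1068/71859311 ≈ 1.4862e-5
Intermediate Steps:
v(I, T) = 1/(3*T)
s(l) = l*(-15 + l)
w = -1/1068 (w = -1/(3*356) = -1*1/1068 = -1/1068 ≈ -0.00093633)
1/(w + s(-252)) = 1/(-1/1068 - 252*(-15 - 252)) = 1/(-1/1068 - 252*(-267)) = 1/(-1/1068 + 67284) = 1/(71859311/1068) = 1068/71859311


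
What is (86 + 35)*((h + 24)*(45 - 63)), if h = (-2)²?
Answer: -60984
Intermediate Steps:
h = 4
(86 + 35)*((h + 24)*(45 - 63)) = (86 + 35)*((4 + 24)*(45 - 63)) = 121*(28*(-18)) = 121*(-504) = -60984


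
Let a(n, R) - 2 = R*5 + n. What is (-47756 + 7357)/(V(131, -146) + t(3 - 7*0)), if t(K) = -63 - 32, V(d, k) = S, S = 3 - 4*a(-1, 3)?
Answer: 40399/156 ≈ 258.97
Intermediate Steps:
a(n, R) = 2 + n + 5*R (a(n, R) = 2 + (R*5 + n) = 2 + (5*R + n) = 2 + (n + 5*R) = 2 + n + 5*R)
S = -61 (S = 3 - 4*(2 - 1 + 5*3) = 3 - 4*(2 - 1 + 15) = 3 - 4*16 = 3 - 64 = -61)
V(d, k) = -61
t(K) = -95
(-47756 + 7357)/(V(131, -146) + t(3 - 7*0)) = (-47756 + 7357)/(-61 - 95) = -40399/(-156) = -40399*(-1/156) = 40399/156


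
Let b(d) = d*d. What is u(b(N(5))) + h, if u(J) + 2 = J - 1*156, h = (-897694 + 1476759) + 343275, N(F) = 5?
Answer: 922207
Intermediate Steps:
b(d) = d²
h = 922340 (h = 579065 + 343275 = 922340)
u(J) = -158 + J (u(J) = -2 + (J - 1*156) = -2 + (J - 156) = -2 + (-156 + J) = -158 + J)
u(b(N(5))) + h = (-158 + 5²) + 922340 = (-158 + 25) + 922340 = -133 + 922340 = 922207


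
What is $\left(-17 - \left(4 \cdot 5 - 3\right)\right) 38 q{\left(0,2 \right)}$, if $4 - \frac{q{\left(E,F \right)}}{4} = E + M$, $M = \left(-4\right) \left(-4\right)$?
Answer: $62016$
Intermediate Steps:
$M = 16$
$q{\left(E,F \right)} = -48 - 4 E$ ($q{\left(E,F \right)} = 16 - 4 \left(E + 16\right) = 16 - 4 \left(16 + E\right) = 16 - \left(64 + 4 E\right) = -48 - 4 E$)
$\left(-17 - \left(4 \cdot 5 - 3\right)\right) 38 q{\left(0,2 \right)} = \left(-17 - \left(4 \cdot 5 - 3\right)\right) 38 \left(-48 - 0\right) = \left(-17 - \left(20 - 3\right)\right) 38 \left(-48 + 0\right) = \left(-17 - 17\right) 38 \left(-48\right) = \left(-34\right) 38 \left(-48\right) = \left(-1292\right) \left(-48\right) = 62016$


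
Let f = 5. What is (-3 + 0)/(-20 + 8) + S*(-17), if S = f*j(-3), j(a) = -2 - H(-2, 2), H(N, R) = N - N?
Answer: 681/4 ≈ 170.25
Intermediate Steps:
H(N, R) = 0
j(a) = -2 (j(a) = -2 - 1*0 = -2 + 0 = -2)
S = -10 (S = 5*(-2) = -10)
(-3 + 0)/(-20 + 8) + S*(-17) = (-3 + 0)/(-20 + 8) - 10*(-17) = -3/(-12) + 170 = -3*(-1/12) + 170 = ¼ + 170 = 681/4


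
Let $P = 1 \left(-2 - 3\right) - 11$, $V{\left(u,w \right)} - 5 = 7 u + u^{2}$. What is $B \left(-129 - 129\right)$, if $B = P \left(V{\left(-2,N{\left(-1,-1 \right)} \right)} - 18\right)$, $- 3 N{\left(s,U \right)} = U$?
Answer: $-94944$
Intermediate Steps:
$N{\left(s,U \right)} = - \frac{U}{3}$
$V{\left(u,w \right)} = 5 + u^{2} + 7 u$ ($V{\left(u,w \right)} = 5 + \left(7 u + u^{2}\right) = 5 + \left(u^{2} + 7 u\right) = 5 + u^{2} + 7 u$)
$P = -16$ ($P = 1 \left(-2 - 3\right) - 11 = 1 \left(-5\right) - 11 = -5 - 11 = -16$)
$B = 368$ ($B = - 16 \left(\left(5 + \left(-2\right)^{2} + 7 \left(-2\right)\right) - 18\right) = - 16 \left(\left(5 + 4 - 14\right) - 18\right) = - 16 \left(-5 - 18\right) = \left(-16\right) \left(-23\right) = 368$)
$B \left(-129 - 129\right) = 368 \left(-129 - 129\right) = 368 \left(-258\right) = -94944$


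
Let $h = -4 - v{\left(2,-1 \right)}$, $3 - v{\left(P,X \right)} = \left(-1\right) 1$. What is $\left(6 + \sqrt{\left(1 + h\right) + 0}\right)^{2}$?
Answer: $\left(6 + i \sqrt{7}\right)^{2} \approx 29.0 + 31.749 i$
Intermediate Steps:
$v{\left(P,X \right)} = 4$ ($v{\left(P,X \right)} = 3 - \left(-1\right) 1 = 3 - -1 = 3 + 1 = 4$)
$h = -8$ ($h = -4 - 4 = -8$)
$\left(6 + \sqrt{\left(1 + h\right) + 0}\right)^{2} = \left(6 + \sqrt{\left(1 - 8\right) + 0}\right)^{2} = \left(6 + \sqrt{-7 + 0}\right)^{2} = \left(6 + \sqrt{-7}\right)^{2} = \left(6 + i \sqrt{7}\right)^{2}$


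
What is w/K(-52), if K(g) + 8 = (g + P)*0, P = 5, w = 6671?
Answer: -6671/8 ≈ -833.88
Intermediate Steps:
K(g) = -8 (K(g) = -8 + (g + 5)*0 = -8 + (5 + g)*0 = -8 + 0 = -8)
w/K(-52) = 6671/(-8) = 6671*(-⅛) = -6671/8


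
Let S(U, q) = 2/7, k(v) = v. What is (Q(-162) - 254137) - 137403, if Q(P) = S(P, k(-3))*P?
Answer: -2741104/7 ≈ -3.9159e+5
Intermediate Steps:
S(U, q) = 2/7 (S(U, q) = 2*(⅐) = 2/7)
Q(P) = 2*P/7
(Q(-162) - 254137) - 137403 = ((2/7)*(-162) - 254137) - 137403 = (-324/7 - 254137) - 137403 = -1779283/7 - 137403 = -2741104/7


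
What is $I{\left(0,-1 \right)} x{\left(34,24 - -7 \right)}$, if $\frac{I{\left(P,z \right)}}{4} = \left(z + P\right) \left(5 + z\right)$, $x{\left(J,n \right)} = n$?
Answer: $-496$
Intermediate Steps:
$I{\left(P,z \right)} = 4 \left(5 + z\right) \left(P + z\right)$ ($I{\left(P,z \right)} = 4 \left(z + P\right) \left(5 + z\right) = 4 \left(P + z\right) \left(5 + z\right) = 4 \left(5 + z\right) \left(P + z\right)$)
$I{\left(0,-1 \right)} x{\left(34,24 - -7 \right)} = \left(4 \left(-1\right)^{2} + 20 \cdot 0 + 20 \left(-1\right) + 4 \cdot 0 \left(-1\right)\right) \left(24 - -7\right) = \left(4 \cdot 1 + 0 - 20 + 0\right) \left(24 + 7\right) = \left(4 + 0 - 20 + 0\right) 31 = \left(-16\right) 31 = -496$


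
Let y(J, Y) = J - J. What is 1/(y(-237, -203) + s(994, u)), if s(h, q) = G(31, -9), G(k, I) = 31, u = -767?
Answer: 1/31 ≈ 0.032258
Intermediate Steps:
s(h, q) = 31
y(J, Y) = 0
1/(y(-237, -203) + s(994, u)) = 1/(0 + 31) = 1/31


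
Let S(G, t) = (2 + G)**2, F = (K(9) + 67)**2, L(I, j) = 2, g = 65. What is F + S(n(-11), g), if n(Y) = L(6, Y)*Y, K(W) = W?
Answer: 6176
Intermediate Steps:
F = 5776 (F = (9 + 67)**2 = 76**2 = 5776)
n(Y) = 2*Y
F + S(n(-11), g) = 5776 + (2 + 2*(-11))**2 = 5776 + (2 - 22)**2 = 5776 + (-20)**2 = 5776 + 400 = 6176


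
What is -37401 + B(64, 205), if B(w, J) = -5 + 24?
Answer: -37382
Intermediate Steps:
B(w, J) = 19
-37401 + B(64, 205) = -37401 + 19 = -37382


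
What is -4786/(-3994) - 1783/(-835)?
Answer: 5558806/1667495 ≈ 3.3336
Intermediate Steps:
-4786/(-3994) - 1783/(-835) = -4786*(-1/3994) - 1783*(-1/835) = 2393/1997 + 1783/835 = 5558806/1667495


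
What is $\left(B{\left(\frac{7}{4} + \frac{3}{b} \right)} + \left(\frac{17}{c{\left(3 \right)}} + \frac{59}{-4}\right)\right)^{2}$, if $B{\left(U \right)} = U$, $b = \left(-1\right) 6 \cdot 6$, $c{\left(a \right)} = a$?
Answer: $\frac{7921}{144} \approx 55.007$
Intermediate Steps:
$b = -36$ ($b = \left(-6\right) 6 = -36$)
$\left(B{\left(\frac{7}{4} + \frac{3}{b} \right)} + \left(\frac{17}{c{\left(3 \right)}} + \frac{59}{-4}\right)\right)^{2} = \left(\left(\frac{7}{4} + \frac{3}{-36}\right) + \left(\frac{17}{3} + \frac{59}{-4}\right)\right)^{2} = \left(\left(7 \cdot \frac{1}{4} + 3 \left(- \frac{1}{36}\right)\right) + \left(17 \cdot \frac{1}{3} + 59 \left(- \frac{1}{4}\right)\right)\right)^{2} = \left(\left(\frac{7}{4} - \frac{1}{12}\right) + \left(\frac{17}{3} - \frac{59}{4}\right)\right)^{2} = \left(\frac{5}{3} - \frac{109}{12}\right)^{2} = \left(- \frac{89}{12}\right)^{2} = \frac{7921}{144}$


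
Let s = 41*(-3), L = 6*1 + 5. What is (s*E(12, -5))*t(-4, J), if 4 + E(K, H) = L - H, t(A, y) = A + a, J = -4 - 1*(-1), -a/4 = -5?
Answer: -23616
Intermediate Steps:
L = 11 (L = 6 + 5 = 11)
a = 20 (a = -4*(-5) = 20)
s = -123
J = -3 (J = -4 + 1 = -3)
t(A, y) = 20 + A (t(A, y) = A + 20 = 20 + A)
E(K, H) = 7 - H (E(K, H) = -4 + (11 - H) = 7 - H)
(s*E(12, -5))*t(-4, J) = (-123*(7 - 1*(-5)))*(20 - 4) = -123*(7 + 5)*16 = -123*12*16 = -1476*16 = -23616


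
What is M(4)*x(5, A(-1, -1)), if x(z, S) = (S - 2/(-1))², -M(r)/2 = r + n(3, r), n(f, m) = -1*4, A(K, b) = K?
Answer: 0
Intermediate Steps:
n(f, m) = -4
M(r) = 8 - 2*r (M(r) = -2*(r - 4) = -2*(-4 + r) = 8 - 2*r)
x(z, S) = (2 + S)² (x(z, S) = (S - 2*(-1))² = (S + 2)² = (2 + S)²)
M(4)*x(5, A(-1, -1)) = (8 - 2*4)*(2 - 1)² = (8 - 8)*1² = 0*1 = 0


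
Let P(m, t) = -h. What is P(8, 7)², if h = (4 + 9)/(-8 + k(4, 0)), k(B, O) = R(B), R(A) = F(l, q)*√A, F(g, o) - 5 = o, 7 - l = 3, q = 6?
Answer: 169/196 ≈ 0.86224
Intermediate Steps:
l = 4 (l = 7 - 1*3 = 7 - 3 = 4)
F(g, o) = 5 + o
R(A) = 11*√A (R(A) = (5 + 6)*√A = 11*√A)
k(B, O) = 11*√B
h = 13/14 (h = (4 + 9)/(-8 + 11*√4) = 13/(-8 + 11*2) = 13/(-8 + 22) = 13/14 ≈ 0.92857)
P(m, t) = -13/14 (P(m, t) = -1*13/14 = -13/14)
P(8, 7)² = (-13/14)² = 169/196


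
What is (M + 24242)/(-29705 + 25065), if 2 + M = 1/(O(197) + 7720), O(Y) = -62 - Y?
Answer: -180854641/34619040 ≈ -5.2241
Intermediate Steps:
M = -14921/7461 (M = -2 + 1/((-62 - 1*197) + 7720) = -2 + 1/((-62 - 197) + 7720) = -2 + 1/(-259 + 7720) = -2 + 1/7461 = -14921/7461 ≈ -1.9999)
(M + 24242)/(-29705 + 25065) = (-14921/7461 + 24242)/(-29705 + 25065) = (180854641/7461)/(-4640) = (180854641/7461)*(-1/4640) = -180854641/34619040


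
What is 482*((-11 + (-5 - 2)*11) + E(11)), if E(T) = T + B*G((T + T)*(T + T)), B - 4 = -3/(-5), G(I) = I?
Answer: 5180054/5 ≈ 1.0360e+6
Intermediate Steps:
B = 23/5 (B = 4 - 3/(-5) = 4 - 3*(-⅕) = 4 + ⅗ = 23/5 ≈ 4.6000)
E(T) = T + 92*T²/5 (E(T) = T + 23*((T + T)*(T + T))/5 = T + 23*((2*T)*(2*T))/5 = T + 23*(4*T²)/5 = T + 92*T²/5)
482*((-11 + (-5 - 2)*11) + E(11)) = 482*((-11 + (-5 - 2)*11) + (⅕)*11*(5 + 92*11)) = 482*((-11 - 7*11) + (⅕)*11*(5 + 1012)) = 482*((-11 - 77) + (⅕)*11*1017) = 482*(-88 + 11187/5) = 482*(10747/5) = 5180054/5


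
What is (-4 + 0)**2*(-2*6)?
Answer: -192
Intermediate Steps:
(-4 + 0)**2*(-2*6) = (-4)**2*(-12) = 16*(-12) = -192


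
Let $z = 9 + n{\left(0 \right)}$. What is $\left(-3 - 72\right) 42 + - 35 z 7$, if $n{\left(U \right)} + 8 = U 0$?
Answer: $-3395$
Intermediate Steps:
$n{\left(U \right)} = -8$ ($n{\left(U \right)} = -8 + U 0 = -8 + 0 = -8$)
$z = 1$ ($z = 9 - 8 = 1$)
$\left(-3 - 72\right) 42 + - 35 z 7 = \left(-3 - 72\right) 42 + \left(-35\right) 1 \cdot 7 = \left(-75\right) 42 - 245 = -3150 - 245 = -3395$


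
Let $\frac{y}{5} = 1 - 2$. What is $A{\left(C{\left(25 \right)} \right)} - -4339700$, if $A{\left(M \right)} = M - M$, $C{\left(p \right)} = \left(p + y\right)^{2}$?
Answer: $4339700$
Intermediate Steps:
$y = -5$ ($y = 5 \left(1 - 2\right) = 5 \left(-1\right) = -5$)
$C{\left(p \right)} = \left(-5 + p\right)^{2}$ ($C{\left(p \right)} = \left(p - 5\right)^{2} = \left(-5 + p\right)^{2}$)
$A{\left(M \right)} = 0$
$A{\left(C{\left(25 \right)} \right)} - -4339700 = 0 - -4339700 = 0 + 4339700 = 4339700$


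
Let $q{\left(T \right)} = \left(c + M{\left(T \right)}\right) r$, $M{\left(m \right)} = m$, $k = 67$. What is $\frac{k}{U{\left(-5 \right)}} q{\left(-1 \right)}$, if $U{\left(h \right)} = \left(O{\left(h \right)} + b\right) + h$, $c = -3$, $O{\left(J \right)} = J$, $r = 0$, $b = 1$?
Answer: $0$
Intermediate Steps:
$q{\left(T \right)} = 0$ ($q{\left(T \right)} = \left(-3 + T\right) 0 = 0$)
$U{\left(h \right)} = 1 + 2 h$ ($U{\left(h \right)} = \left(h + 1\right) + h = \left(1 + h\right) + h = 1 + 2 h$)
$\frac{k}{U{\left(-5 \right)}} q{\left(-1 \right)} = \frac{67}{1 + 2 \left(-5\right)} 0 = \frac{67}{1 - 10} \cdot 0 = \frac{67}{-9} \cdot 0 = 67 \left(- \frac{1}{9}\right) 0 = \left(- \frac{67}{9}\right) 0 = 0$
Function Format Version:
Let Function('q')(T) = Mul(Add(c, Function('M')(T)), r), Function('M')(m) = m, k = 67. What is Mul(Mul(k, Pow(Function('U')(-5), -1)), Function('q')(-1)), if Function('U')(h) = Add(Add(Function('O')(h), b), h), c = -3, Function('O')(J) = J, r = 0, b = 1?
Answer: 0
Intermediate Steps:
Function('q')(T) = 0 (Function('q')(T) = Mul(Add(-3, T), 0) = 0)
Function('U')(h) = Add(1, Mul(2, h)) (Function('U')(h) = Add(Add(h, 1), h) = Add(Add(1, h), h) = Add(1, Mul(2, h)))
Mul(Mul(k, Pow(Function('U')(-5), -1)), Function('q')(-1)) = Mul(Mul(67, Pow(Add(1, Mul(2, -5)), -1)), 0) = Mul(Mul(67, Pow(Add(1, -10), -1)), 0) = Mul(Mul(67, Pow(-9, -1)), 0) = Mul(Mul(67, Rational(-1, 9)), 0) = Mul(Rational(-67, 9), 0) = 0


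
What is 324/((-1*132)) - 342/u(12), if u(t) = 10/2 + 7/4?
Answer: -1753/33 ≈ -53.121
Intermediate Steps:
u(t) = 27/4 (u(t) = 10*(½) + 7*(¼) = 5 + 7/4 = 27/4)
324/((-1*132)) - 342/u(12) = 324/((-1*132)) - 342/27/4 = 324/(-132) - 342*4/27 = 324*(-1/132) - 152/3 = -27/11 - 152/3 = -1753/33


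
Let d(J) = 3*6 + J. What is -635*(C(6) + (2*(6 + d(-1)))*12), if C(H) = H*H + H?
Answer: -377190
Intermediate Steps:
C(H) = H + H² (C(H) = H² + H = H + H²)
d(J) = 18 + J
-635*(C(6) + (2*(6 + d(-1)))*12) = -635*(6*(1 + 6) + (2*(6 + (18 - 1)))*12) = -635*(6*7 + (2*(6 + 17))*12) = -635*(42 + (2*23)*12) = -635*(42 + 46*12) = -635*(42 + 552) = -635*594 = -377190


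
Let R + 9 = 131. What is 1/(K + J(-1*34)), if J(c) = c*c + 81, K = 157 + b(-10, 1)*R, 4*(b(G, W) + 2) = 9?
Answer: 2/2849 ≈ 0.00070200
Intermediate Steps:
R = 122 (R = -9 + 131 = 122)
b(G, W) = ¼ (b(G, W) = -2 + (¼)*9 = -2 + 9/4 = ¼)
K = 375/2 (K = 157 + (¼)*122 = 157 + 61/2 = 375/2 ≈ 187.50)
J(c) = 81 + c² (J(c) = c² + 81 = 81 + c²)
1/(K + J(-1*34)) = 1/(375/2 + (81 + (-1*34)²)) = 1/(375/2 + (81 + (-34)²)) = 1/(375/2 + (81 + 1156)) = 1/(375/2 + 1237) = 1/(2849/2) = 2/2849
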